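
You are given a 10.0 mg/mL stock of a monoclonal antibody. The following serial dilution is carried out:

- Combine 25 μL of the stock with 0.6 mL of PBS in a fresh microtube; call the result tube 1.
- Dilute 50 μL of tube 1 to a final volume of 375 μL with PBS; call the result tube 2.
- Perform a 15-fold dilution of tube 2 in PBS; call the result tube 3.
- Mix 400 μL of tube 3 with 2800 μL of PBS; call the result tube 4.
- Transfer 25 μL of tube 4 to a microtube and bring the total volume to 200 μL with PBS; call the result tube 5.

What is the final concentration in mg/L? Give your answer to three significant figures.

Step 1: 25 μL + 0.6 mL = 625 μL total → factor 625/25 = 25
Step 2: 50 μL brought to 375 μL → factor 375/50 = 7.5
Step 3: 15-fold → factor 15
Step 4: 400 μL + 2800 μL = 3200 μL total → factor 3200/400 = 8
Step 5: 25 μL brought to 200 μL → factor 200/25 = 8
Overall dilution factor = 25 × 7.5 × 15 × 8 × 8 = 1.8 × 10^5
Final = 10.0 mg/mL / 1.8 × 10^5 = 5.556 × 10^-5 mg/mL = 0.0556 mg/L

0.0556 mg/L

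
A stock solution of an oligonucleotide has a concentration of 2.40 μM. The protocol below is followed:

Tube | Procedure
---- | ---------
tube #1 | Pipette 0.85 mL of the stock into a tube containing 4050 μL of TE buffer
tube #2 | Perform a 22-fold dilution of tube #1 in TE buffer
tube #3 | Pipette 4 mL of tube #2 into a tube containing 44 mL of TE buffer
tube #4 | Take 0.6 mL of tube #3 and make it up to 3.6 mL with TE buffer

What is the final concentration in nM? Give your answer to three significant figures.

Step 1: 0.85 mL + 4050 μL = 4.9 mL total → factor 4.9/0.85 = 5.7647
Step 2: 22-fold → factor 22
Step 3: 4 mL + 44 mL = 48 mL total → factor 48/4 = 12
Step 4: 0.6 mL brought to 3.6 mL → factor 3.6/0.6 = 6
Overall dilution factor = 5.7647 × 22 × 12 × 6 = 9131.3
Final = 2.40 μM / 9131.3 = 0.0002628 μM = 0.263 nM

0.263 nM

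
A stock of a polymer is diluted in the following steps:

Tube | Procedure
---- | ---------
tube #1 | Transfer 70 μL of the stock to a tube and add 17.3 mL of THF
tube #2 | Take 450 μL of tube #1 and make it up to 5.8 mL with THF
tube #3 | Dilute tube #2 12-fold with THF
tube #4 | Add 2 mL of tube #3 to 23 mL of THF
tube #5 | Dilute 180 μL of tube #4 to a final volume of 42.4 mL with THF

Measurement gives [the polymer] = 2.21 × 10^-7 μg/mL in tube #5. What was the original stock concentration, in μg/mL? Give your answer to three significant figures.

25.0 μg/mL

Step 1: 70 μL + 17.3 mL = 17370 μL total → factor 17370/70 = 248.14
Step 2: 450 μL brought to 5.8 mL → factor 5800/450 = 12.889
Step 3: 12-fold → factor 12
Step 4: 2 mL + 23 mL = 25 mL total → factor 25/2 = 12.5
Step 5: 180 μL brought to 42.4 mL → factor 42400/180 = 235.56
Overall dilution factor = 248.14 × 12.889 × 12 × 12.5 × 235.56 = 1.1301 × 10^8
Stock = 2.21 × 10^-7 μg/mL × 1.1301 × 10^8 = 25.0 μg/mL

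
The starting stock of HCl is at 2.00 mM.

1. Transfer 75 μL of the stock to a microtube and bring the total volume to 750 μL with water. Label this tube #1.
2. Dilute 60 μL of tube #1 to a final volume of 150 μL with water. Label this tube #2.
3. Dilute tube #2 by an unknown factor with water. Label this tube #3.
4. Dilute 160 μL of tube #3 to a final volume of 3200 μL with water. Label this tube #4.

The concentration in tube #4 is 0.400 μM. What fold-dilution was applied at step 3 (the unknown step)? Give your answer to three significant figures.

Step 1: 75 μL brought to 750 μL → factor 750/75 = 10
Step 2: 60 μL brought to 150 μL → factor 150/60 = 2.5
Step 3: unknown factor x
Step 4: 160 μL brought to 3200 μL → factor 3200/160 = 20
Product of known-step factors = 500
Overall factor = 2.00 mM / (0.400 μM) = 5000
x = 5000 / 500 = 10.0

10.0-fold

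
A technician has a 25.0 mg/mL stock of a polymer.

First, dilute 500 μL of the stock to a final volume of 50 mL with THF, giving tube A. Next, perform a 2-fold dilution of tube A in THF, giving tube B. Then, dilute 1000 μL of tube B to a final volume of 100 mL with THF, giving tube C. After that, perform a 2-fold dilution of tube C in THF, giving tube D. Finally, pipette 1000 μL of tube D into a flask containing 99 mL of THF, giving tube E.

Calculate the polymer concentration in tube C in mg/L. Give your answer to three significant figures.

Step 1: 500 μL brought to 50 mL → factor 50000/500 = 100
Step 2: 2-fold → factor 2
Step 3: 1000 μL brought to 100 mL → factor 1 × 10^5/1000 = 100
Dilution factor through tube C = 100 × 2 × 100 = 20000
[tube C] = 25.0 mg/mL / 20000 = 0.001250 mg/mL = 1.25 mg/L

1.25 mg/L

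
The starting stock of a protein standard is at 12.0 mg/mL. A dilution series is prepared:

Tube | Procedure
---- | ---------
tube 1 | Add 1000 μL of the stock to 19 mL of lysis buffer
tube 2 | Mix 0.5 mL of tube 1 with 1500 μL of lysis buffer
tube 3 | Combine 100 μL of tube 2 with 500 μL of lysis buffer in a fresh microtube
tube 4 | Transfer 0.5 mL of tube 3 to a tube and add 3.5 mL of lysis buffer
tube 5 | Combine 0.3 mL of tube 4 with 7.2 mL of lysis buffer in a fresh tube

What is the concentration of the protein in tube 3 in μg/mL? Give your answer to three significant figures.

25.0 μg/mL

Step 1: 1000 μL + 19 mL = 20000 μL total → factor 20000/1000 = 20
Step 2: 0.5 mL + 1500 μL = 2 mL total → factor 2/0.5 = 4
Step 3: 100 μL + 500 μL = 600 μL total → factor 600/100 = 6
Dilution factor through tube 3 = 20 × 4 × 6 = 480
[tube 3] = 12.0 mg/mL / 480 = 0.02500 mg/mL = 25.0 μg/mL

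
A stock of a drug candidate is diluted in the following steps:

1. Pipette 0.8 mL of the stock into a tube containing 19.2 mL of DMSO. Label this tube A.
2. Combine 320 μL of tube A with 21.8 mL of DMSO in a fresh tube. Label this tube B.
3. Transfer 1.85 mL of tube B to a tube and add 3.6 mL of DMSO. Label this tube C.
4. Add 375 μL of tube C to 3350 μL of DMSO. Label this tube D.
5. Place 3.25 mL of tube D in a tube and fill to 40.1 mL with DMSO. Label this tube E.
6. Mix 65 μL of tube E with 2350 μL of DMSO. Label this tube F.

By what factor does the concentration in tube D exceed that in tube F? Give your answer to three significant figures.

458

Step 1: 0.8 mL + 19.2 mL = 20 mL total → factor 20/0.8 = 25
Step 2: 320 μL + 21.8 mL = 22120 μL total → factor 22120/320 = 69.125
Step 3: 1.85 mL + 3.6 mL = 5.45 mL total → factor 5.45/1.85 = 2.9459
Step 4: 375 μL + 3350 μL = 3725 μL total → factor 3725/375 = 9.9333
Step 5: 3.25 mL brought to 40.1 mL → factor 40.1/3.25 = 12.338
Step 6: 65 μL + 2350 μL = 2415 μL total → factor 2415/65 = 37.154
Dilution factor to tube D = 50570; to tube F = 2.3182 × 10^7
[tube D]/[tube F] = (factor to tube F)/(factor to tube D) = 2.3182 × 10^7/50570 = 458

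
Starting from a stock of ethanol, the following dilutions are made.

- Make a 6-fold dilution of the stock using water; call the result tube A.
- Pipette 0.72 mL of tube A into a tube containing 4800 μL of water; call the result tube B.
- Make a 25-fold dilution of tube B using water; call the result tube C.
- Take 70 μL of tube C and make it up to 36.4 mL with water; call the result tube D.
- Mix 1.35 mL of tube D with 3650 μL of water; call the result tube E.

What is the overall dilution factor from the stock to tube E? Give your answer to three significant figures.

Step 1: 6-fold → factor 6
Step 2: 0.72 mL + 4800 μL = 5.52 mL total → factor 5.52/0.72 = 7.6667
Step 3: 25-fold → factor 25
Step 4: 70 μL brought to 36.4 mL → factor 36400/70 = 520
Step 5: 1.35 mL + 3650 μL = 5 mL total → factor 5/1.35 = 3.7037
Overall dilution factor = 6 × 7.6667 × 25 × 520 × 3.7037 = 2.2148 × 10^6

2.21 × 10^6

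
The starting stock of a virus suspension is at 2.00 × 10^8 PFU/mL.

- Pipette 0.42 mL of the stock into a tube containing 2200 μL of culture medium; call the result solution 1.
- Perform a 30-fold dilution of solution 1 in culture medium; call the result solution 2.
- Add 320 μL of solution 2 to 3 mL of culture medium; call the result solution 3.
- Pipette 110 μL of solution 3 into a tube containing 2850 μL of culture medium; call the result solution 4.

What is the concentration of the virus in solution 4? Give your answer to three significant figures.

Step 1: 0.42 mL + 2200 μL = 2.62 mL total → factor 2.62/0.42 = 6.2381
Step 2: 30-fold → factor 30
Step 3: 320 μL + 3 mL = 3320 μL total → factor 3320/320 = 10.375
Step 4: 110 μL + 2850 μL = 2960 μL total → factor 2960/110 = 26.909
Overall dilution factor = 6.2381 × 30 × 10.375 × 26.909 = 52247
Final = 2.00 × 10^8 PFU/mL / 52247 = 3.83 × 10^3 PFU/mL

3.83 × 10^3 PFU/mL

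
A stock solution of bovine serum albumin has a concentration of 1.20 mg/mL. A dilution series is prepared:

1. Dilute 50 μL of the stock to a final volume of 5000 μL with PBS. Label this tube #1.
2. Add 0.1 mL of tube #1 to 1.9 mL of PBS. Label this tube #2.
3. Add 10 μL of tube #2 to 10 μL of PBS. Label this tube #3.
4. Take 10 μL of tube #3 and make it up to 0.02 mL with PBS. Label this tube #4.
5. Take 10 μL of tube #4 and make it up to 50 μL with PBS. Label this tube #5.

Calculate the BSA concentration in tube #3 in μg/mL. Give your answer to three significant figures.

Step 1: 50 μL brought to 5000 μL → factor 5000/50 = 100
Step 2: 0.1 mL + 1.9 mL = 2 mL total → factor 2/0.1 = 20
Step 3: 10 μL + 10 μL = 20 μL total → factor 20/10 = 2
Dilution factor through tube #3 = 100 × 20 × 2 = 4000
[tube #3] = 1.20 mg/mL / 4000 = 0.0003000 mg/mL = 0.300 μg/mL

0.300 μg/mL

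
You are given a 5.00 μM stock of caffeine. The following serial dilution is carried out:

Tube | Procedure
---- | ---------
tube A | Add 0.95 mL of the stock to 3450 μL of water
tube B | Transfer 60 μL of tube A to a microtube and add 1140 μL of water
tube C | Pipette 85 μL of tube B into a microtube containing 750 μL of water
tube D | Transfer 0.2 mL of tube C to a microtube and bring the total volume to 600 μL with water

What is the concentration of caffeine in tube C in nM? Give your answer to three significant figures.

Step 1: 0.95 mL + 3450 μL = 4.4 mL total → factor 4.4/0.95 = 4.6316
Step 2: 60 μL + 1140 μL = 1200 μL total → factor 1200/60 = 20
Step 3: 85 μL + 750 μL = 835 μL total → factor 835/85 = 9.8235
Dilution factor through tube C = 4.6316 × 20 × 9.8235 = 909.97
[tube C] = 5.00 μM / 909.97 = 0.005495 μM = 5.49 nM

5.49 nM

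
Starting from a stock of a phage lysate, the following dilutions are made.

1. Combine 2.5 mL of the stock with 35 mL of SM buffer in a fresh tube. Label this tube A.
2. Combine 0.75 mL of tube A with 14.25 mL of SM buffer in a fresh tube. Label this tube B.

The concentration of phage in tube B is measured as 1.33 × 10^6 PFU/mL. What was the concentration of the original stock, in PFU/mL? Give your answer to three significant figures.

3.99 × 10^8 PFU/mL

Step 1: 2.5 mL + 35 mL = 37.5 mL total → factor 37.5/2.5 = 15
Step 2: 0.75 mL + 14.25 mL = 15 mL total → factor 15/0.75 = 20
Overall dilution factor = 15 × 20 = 300
Stock = 1.33 × 10^6 PFU/mL × 300 = 3.99 × 10^8 PFU/mL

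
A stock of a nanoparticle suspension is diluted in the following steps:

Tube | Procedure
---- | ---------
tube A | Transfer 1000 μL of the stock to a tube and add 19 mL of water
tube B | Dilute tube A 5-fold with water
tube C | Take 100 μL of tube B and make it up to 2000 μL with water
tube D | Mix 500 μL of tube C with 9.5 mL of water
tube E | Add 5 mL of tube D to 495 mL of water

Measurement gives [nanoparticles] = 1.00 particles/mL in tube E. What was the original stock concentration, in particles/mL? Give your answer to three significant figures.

Step 1: 1000 μL + 19 mL = 20000 μL total → factor 20000/1000 = 20
Step 2: 5-fold → factor 5
Step 3: 100 μL brought to 2000 μL → factor 2000/100 = 20
Step 4: 500 μL + 9.5 mL = 10000 μL total → factor 10000/500 = 20
Step 5: 5 mL + 495 mL = 500 mL total → factor 500/5 = 100
Overall dilution factor = 20 × 5 × 20 × 20 × 100 = 4 × 10^6
Stock = 1.00 particles/mL × 4 × 10^6 = 4.00 × 10^6 particles/mL

4.00 × 10^6 particles/mL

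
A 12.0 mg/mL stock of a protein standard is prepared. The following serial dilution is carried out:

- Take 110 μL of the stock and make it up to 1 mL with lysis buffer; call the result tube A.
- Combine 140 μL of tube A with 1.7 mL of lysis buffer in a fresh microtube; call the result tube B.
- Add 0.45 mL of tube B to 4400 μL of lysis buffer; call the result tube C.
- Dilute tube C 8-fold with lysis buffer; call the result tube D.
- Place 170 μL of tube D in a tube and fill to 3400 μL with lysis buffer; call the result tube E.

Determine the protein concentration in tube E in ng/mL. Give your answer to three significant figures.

Step 1: 110 μL brought to 1 mL → factor 1000/110 = 9.0909
Step 2: 140 μL + 1.7 mL = 1840 μL total → factor 1840/140 = 13.143
Step 3: 0.45 mL + 4400 μL = 4.85 mL total → factor 4.85/0.45 = 10.778
Step 4: 8-fold → factor 8
Step 5: 170 μL brought to 3400 μL → factor 3400/170 = 20
Overall dilution factor = 9.0909 × 13.143 × 10.778 × 8 × 20 = 2.0604 × 10^5
Final = 12.0 mg/mL / 2.0604 × 10^5 = 5.824 × 10^-5 mg/mL = 58.2 ng/mL

58.2 ng/mL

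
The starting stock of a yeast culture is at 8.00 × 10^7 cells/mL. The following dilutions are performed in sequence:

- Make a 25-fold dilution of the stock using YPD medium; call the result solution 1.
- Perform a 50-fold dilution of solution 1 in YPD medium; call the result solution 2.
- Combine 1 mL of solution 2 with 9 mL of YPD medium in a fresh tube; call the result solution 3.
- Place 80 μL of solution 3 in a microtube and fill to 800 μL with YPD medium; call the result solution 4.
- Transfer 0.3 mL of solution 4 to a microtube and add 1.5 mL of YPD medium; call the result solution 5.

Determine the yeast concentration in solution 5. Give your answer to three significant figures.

107 cells/mL

Step 1: 25-fold → factor 25
Step 2: 50-fold → factor 50
Step 3: 1 mL + 9 mL = 10 mL total → factor 10/1 = 10
Step 4: 80 μL brought to 800 μL → factor 800/80 = 10
Step 5: 0.3 mL + 1.5 mL = 1.8 mL total → factor 1.8/0.3 = 6
Overall dilution factor = 25 × 50 × 10 × 10 × 6 = 7.5 × 10^5
Final = 8.00 × 10^7 cells/mL / 7.5 × 10^5 = 107 cells/mL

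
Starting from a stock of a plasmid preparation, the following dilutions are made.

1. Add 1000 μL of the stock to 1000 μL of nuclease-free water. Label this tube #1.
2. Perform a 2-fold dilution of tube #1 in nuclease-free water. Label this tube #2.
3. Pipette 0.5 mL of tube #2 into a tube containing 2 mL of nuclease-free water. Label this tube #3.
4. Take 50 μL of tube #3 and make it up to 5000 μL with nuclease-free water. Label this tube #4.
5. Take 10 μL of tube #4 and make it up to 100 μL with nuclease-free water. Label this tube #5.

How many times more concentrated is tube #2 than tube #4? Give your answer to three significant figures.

Step 1: 1000 μL + 1000 μL = 2000 μL total → factor 2000/1000 = 2
Step 2: 2-fold → factor 2
Step 3: 0.5 mL + 2 mL = 2.5 mL total → factor 2.5/0.5 = 5
Step 4: 50 μL brought to 5000 μL → factor 5000/50 = 100
Dilution factor to tube #2 = 4; to tube #4 = 2000
[tube #2]/[tube #4] = (factor to tube #4)/(factor to tube #2) = 2000/4 = 500

500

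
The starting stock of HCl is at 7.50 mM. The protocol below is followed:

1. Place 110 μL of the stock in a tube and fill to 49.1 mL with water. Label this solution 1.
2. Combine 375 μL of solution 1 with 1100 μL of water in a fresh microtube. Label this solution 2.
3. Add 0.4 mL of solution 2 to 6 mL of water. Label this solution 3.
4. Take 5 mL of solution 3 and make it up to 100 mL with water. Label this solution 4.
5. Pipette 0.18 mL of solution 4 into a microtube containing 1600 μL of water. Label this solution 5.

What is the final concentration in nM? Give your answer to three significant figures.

1.35 nM

Step 1: 110 μL brought to 49.1 mL → factor 49100/110 = 446.36
Step 2: 375 μL + 1100 μL = 1475 μL total → factor 1475/375 = 3.9333
Step 3: 0.4 mL + 6 mL = 6.4 mL total → factor 6.4/0.4 = 16
Step 4: 5 mL brought to 100 mL → factor 100/5 = 20
Step 5: 0.18 mL + 1600 μL = 1.78 mL total → factor 1.78/0.18 = 9.8889
Overall dilution factor = 446.36 × 3.9333 × 16 × 20 × 9.8889 = 5.5558 × 10^6
Final = 7.50 mM / 5.5558 × 10^6 = 1.350 × 10^-6 mM = 1.35 nM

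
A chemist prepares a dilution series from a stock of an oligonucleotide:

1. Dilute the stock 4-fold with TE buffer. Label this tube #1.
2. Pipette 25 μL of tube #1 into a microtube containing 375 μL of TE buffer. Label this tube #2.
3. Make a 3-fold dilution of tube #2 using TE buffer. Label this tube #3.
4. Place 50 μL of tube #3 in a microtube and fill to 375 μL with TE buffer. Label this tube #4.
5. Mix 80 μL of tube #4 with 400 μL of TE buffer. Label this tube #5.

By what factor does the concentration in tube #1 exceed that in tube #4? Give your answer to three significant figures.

Step 1: 4-fold → factor 4
Step 2: 25 μL + 375 μL = 400 μL total → factor 400/25 = 16
Step 3: 3-fold → factor 3
Step 4: 50 μL brought to 375 μL → factor 375/50 = 7.5
Dilution factor to tube #1 = 4; to tube #4 = 1440
[tube #1]/[tube #4] = (factor to tube #4)/(factor to tube #1) = 1440/4 = 360

360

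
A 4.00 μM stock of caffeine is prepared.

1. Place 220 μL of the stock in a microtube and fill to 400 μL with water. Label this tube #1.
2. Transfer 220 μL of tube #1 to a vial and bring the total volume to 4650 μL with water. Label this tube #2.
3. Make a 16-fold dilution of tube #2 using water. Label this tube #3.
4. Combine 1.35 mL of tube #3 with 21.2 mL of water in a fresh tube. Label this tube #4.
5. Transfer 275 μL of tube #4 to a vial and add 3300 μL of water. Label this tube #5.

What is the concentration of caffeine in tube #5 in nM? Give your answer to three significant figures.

0.0300 nM

Step 1: 220 μL brought to 400 μL → factor 400/220 = 1.8182
Step 2: 220 μL brought to 4650 μL → factor 4650/220 = 21.136
Step 3: 16-fold → factor 16
Step 4: 1.35 mL + 21.2 mL = 22.55 mL total → factor 22.55/1.35 = 16.704
Step 5: 275 μL + 3300 μL = 3575 μL total → factor 3575/275 = 13
Dilution factor through tube #5 = 1.8182 × 21.136 × 16 × 16.704 × 13 = 1.3352 × 10^5
[tube #5] = 4.00 μM / 1.3352 × 10^5 = 2.996 × 10^-5 μM = 0.0300 nM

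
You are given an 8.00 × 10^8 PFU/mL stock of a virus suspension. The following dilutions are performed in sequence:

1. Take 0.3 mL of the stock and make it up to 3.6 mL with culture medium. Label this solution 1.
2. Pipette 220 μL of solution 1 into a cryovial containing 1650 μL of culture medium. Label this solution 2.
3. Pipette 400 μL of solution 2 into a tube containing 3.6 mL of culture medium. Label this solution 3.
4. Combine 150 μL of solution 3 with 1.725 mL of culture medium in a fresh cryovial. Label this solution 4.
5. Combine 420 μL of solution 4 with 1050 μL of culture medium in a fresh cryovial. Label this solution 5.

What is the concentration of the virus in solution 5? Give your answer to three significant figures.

1.79 × 10^4 PFU/mL

Step 1: 0.3 mL brought to 3.6 mL → factor 3.6/0.3 = 12
Step 2: 220 μL + 1650 μL = 1870 μL total → factor 1870/220 = 8.5
Step 3: 400 μL + 3.6 mL = 4000 μL total → factor 4000/400 = 10
Step 4: 150 μL + 1.725 mL = 1875 μL total → factor 1875/150 = 12.5
Step 5: 420 μL + 1050 μL = 1470 μL total → factor 1470/420 = 3.5
Overall dilution factor = 12 × 8.5 × 10 × 12.5 × 3.5 = 44625
Final = 8.00 × 10^8 PFU/mL / 44625 = 1.79 × 10^4 PFU/mL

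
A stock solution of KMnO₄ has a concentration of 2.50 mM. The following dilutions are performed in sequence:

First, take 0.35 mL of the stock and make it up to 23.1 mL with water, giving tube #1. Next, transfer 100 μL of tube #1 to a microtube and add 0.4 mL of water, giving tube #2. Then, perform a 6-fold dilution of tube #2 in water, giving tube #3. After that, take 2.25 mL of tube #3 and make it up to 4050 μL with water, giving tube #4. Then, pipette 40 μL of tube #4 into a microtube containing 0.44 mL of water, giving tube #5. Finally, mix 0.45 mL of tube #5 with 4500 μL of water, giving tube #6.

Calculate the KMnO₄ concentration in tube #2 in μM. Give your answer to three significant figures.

7.58 μM

Step 1: 0.35 mL brought to 23.1 mL → factor 23.1/0.35 = 66
Step 2: 100 μL + 0.4 mL = 500 μL total → factor 500/100 = 5
Dilution factor through tube #2 = 66 × 5 = 330
[tube #2] = 2.50 mM / 330 = 0.007576 mM = 7.58 μM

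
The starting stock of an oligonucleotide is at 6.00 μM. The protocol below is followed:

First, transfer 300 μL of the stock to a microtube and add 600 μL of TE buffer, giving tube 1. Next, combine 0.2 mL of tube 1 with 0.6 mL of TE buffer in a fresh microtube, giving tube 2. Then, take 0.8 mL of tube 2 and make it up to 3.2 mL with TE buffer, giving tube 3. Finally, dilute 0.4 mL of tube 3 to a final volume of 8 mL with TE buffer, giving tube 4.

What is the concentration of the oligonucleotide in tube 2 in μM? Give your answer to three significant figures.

0.500 μM

Step 1: 300 μL + 600 μL = 900 μL total → factor 900/300 = 3
Step 2: 0.2 mL + 0.6 mL = 0.8 mL total → factor 0.8/0.2 = 4
Dilution factor through tube 2 = 3 × 4 = 12
[tube 2] = 6.00 μM / 12 = 0.500 μM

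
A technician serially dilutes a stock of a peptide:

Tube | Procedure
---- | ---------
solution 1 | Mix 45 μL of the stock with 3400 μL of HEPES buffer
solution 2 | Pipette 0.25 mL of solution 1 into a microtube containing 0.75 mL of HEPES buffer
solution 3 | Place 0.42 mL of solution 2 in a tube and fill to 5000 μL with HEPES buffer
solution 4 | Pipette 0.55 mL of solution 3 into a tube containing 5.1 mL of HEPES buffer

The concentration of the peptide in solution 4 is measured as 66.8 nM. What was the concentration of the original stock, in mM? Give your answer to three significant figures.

Step 1: 45 μL + 3400 μL = 3445 μL total → factor 3445/45 = 76.556
Step 2: 0.25 mL + 0.75 mL = 1 mL total → factor 1/0.25 = 4
Step 3: 0.42 mL brought to 5000 μL → factor 5/0.42 = 11.905
Step 4: 0.55 mL + 5.1 mL = 5.65 mL total → factor 5.65/0.55 = 10.273
Overall dilution factor = 76.556 × 4 × 11.905 × 10.273 = 37449
Stock = 66.8 nM × 37449 = 2.502 × 10^6 nM = 2.50 mM

2.50 mM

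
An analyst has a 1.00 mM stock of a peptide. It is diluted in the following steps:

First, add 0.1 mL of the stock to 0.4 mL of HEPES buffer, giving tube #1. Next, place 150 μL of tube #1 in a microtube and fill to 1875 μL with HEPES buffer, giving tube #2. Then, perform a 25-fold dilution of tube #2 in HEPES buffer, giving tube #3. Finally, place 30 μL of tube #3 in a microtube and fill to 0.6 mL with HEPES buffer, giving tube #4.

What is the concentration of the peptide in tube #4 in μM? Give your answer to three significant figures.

Step 1: 0.1 mL + 0.4 mL = 0.5 mL total → factor 0.5/0.1 = 5
Step 2: 150 μL brought to 1875 μL → factor 1875/150 = 12.5
Step 3: 25-fold → factor 25
Step 4: 30 μL brought to 0.6 mL → factor 600/30 = 20
Dilution factor through tube #4 = 5 × 12.5 × 25 × 20 = 31250
[tube #4] = 1.00 mM / 31250 = 3.200 × 10^-5 mM = 0.0320 μM

0.0320 μM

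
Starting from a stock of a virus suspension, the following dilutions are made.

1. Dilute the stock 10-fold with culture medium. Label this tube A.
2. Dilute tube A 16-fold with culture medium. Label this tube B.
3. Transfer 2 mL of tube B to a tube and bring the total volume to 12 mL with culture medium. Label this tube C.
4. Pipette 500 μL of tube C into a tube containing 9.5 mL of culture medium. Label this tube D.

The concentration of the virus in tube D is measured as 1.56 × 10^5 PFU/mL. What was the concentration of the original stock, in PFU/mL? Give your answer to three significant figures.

Step 1: 10-fold → factor 10
Step 2: 16-fold → factor 16
Step 3: 2 mL brought to 12 mL → factor 12/2 = 6
Step 4: 500 μL + 9.5 mL = 10000 μL total → factor 10000/500 = 20
Overall dilution factor = 10 × 16 × 6 × 20 = 19200
Stock = 1.56 × 10^5 PFU/mL × 19200 = 3.00 × 10^9 PFU/mL

3.00 × 10^9 PFU/mL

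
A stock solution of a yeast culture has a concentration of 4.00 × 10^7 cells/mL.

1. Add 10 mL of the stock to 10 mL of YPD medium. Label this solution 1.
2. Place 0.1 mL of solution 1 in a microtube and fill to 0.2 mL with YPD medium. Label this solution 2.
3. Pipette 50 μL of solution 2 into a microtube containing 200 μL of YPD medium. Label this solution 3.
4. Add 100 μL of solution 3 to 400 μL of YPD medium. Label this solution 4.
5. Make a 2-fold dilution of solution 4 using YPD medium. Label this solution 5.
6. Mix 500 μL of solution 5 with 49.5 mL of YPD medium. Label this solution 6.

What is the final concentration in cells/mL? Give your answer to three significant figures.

2.00 × 10^3 cells/mL

Step 1: 10 mL + 10 mL = 20 mL total → factor 20/10 = 2
Step 2: 0.1 mL brought to 0.2 mL → factor 0.2/0.1 = 2
Step 3: 50 μL + 200 μL = 250 μL total → factor 250/50 = 5
Step 4: 100 μL + 400 μL = 500 μL total → factor 500/100 = 5
Step 5: 2-fold → factor 2
Step 6: 500 μL + 49.5 mL = 50000 μL total → factor 50000/500 = 100
Overall dilution factor = 2 × 2 × 5 × 5 × 2 × 100 = 20000
Final = 4.00 × 10^7 cells/mL / 20000 = 2.00 × 10^3 cells/mL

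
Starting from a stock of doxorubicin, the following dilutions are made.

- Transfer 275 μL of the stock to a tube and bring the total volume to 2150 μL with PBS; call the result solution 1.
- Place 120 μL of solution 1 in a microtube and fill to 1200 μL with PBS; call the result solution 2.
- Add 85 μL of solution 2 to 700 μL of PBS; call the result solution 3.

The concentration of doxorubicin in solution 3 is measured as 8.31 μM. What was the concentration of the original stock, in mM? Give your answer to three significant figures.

6.00 mM

Step 1: 275 μL brought to 2150 μL → factor 2150/275 = 7.8182
Step 2: 120 μL brought to 1200 μL → factor 1200/120 = 10
Step 3: 85 μL + 700 μL = 785 μL total → factor 785/85 = 9.2353
Overall dilution factor = 7.8182 × 10 × 9.2353 = 722.03
Stock = 8.31 μM × 722.03 = 6000 μM = 6.00 mM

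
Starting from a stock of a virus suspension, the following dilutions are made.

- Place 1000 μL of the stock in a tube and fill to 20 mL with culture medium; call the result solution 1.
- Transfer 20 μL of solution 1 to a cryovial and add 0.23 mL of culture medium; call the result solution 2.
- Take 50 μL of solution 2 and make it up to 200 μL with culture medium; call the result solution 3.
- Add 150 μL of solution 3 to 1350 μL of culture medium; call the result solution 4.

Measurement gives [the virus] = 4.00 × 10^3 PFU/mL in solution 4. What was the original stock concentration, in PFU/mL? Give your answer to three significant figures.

4.00 × 10^7 PFU/mL

Step 1: 1000 μL brought to 20 mL → factor 20000/1000 = 20
Step 2: 20 μL + 0.23 mL = 250 μL total → factor 250/20 = 12.5
Step 3: 50 μL brought to 200 μL → factor 200/50 = 4
Step 4: 150 μL + 1350 μL = 1500 μL total → factor 1500/150 = 10
Overall dilution factor = 20 × 12.5 × 4 × 10 = 10000
Stock = 4.00 × 10^3 PFU/mL × 10000 = 4.00 × 10^7 PFU/mL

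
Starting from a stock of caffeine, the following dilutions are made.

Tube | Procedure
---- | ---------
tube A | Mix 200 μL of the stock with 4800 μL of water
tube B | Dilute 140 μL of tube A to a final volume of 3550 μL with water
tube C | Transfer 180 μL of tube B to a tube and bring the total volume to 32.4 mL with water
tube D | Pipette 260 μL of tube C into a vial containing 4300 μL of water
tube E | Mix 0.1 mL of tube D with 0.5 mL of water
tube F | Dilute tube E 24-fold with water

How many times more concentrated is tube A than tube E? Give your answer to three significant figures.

Step 1: 200 μL + 4800 μL = 5000 μL total → factor 5000/200 = 25
Step 2: 140 μL brought to 3550 μL → factor 3550/140 = 25.357
Step 3: 180 μL brought to 32.4 mL → factor 32400/180 = 180
Step 4: 260 μL + 4300 μL = 4560 μL total → factor 4560/260 = 17.538
Step 5: 0.1 mL + 0.5 mL = 0.6 mL total → factor 0.6/0.1 = 6
Dilution factor to tube A = 25; to tube E = 1.2008 × 10^7
[tube A]/[tube E] = (factor to tube E)/(factor to tube A) = 1.2008 × 10^7/25 = 4.80 × 10^5

4.80 × 10^5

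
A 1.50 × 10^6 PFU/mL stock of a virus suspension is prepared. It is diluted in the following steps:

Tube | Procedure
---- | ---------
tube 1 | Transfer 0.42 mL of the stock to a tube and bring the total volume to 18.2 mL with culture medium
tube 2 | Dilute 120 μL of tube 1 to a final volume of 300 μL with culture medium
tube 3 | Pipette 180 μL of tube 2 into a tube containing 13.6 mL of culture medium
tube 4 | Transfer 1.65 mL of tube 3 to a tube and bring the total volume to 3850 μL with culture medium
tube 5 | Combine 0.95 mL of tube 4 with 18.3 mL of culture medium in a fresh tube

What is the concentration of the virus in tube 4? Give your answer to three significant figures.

Step 1: 0.42 mL brought to 18.2 mL → factor 18.2/0.42 = 43.333
Step 2: 120 μL brought to 300 μL → factor 300/120 = 2.5
Step 3: 180 μL + 13.6 mL = 13780 μL total → factor 13780/180 = 76.556
Step 4: 1.65 mL brought to 3850 μL → factor 3.85/1.65 = 2.3333
Dilution factor through tube 4 = 43.333 × 2.5 × 76.556 × 2.3333 = 19352
[tube 4] = 1.50 × 10^6 PFU/mL / 19352 = 77.5 PFU/mL

77.5 PFU/mL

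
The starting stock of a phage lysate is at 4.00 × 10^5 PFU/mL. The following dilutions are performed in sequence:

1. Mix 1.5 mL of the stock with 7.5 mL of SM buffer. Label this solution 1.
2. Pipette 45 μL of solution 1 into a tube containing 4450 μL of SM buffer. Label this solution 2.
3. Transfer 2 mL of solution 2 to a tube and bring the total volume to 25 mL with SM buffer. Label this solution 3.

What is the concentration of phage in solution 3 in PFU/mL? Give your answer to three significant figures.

53.4 PFU/mL

Step 1: 1.5 mL + 7.5 mL = 9 mL total → factor 9/1.5 = 6
Step 2: 45 μL + 4450 μL = 4495 μL total → factor 4495/45 = 99.889
Step 3: 2 mL brought to 25 mL → factor 25/2 = 12.5
Overall dilution factor = 6 × 99.889 × 12.5 = 7491.7
Final = 4.00 × 10^5 PFU/mL / 7491.7 = 53.4 PFU/mL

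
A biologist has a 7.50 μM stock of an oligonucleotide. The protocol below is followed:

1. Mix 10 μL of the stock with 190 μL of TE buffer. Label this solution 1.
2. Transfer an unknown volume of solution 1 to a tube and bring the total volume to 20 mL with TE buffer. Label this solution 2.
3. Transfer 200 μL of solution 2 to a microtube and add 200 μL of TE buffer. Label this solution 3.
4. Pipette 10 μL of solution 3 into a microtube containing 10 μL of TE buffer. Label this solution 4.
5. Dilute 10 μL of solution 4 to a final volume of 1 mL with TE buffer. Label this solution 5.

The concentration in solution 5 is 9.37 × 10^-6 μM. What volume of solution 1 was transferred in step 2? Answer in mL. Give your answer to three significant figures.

Step 1: 10 μL + 190 μL = 200 μL total → factor 200/10 = 20
Step 2: v brought to 20 mL → factor = 20 mL/v
Step 3: 200 μL + 200 μL = 400 μL total → factor 400/200 = 2
Step 4: 10 μL + 10 μL = 20 μL total → factor 20/10 = 2
Step 5: 10 μL brought to 1 mL → factor 1000/10 = 100
Product of known-step factors = 8000
Overall factor = 7.50 μM / (9.37 × 10^-6 μM) = 8.0043 × 10^5
Step-2 factor = 8.0043 × 10^5 / 8000 = 100.05
v = 20 mL / 100.05 = 0.200 mL

0.200 mL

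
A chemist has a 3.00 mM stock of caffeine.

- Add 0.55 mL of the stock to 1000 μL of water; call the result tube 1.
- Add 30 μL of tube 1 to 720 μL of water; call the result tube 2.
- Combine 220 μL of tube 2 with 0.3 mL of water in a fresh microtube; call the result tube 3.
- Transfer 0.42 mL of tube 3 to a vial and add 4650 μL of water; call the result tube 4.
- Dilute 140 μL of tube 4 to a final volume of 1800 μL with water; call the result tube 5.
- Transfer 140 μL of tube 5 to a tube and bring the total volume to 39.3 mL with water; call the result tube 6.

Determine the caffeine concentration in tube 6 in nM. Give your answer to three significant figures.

0.413 nM

Step 1: 0.55 mL + 1000 μL = 1.55 mL total → factor 1.55/0.55 = 2.8182
Step 2: 30 μL + 720 μL = 750 μL total → factor 750/30 = 25
Step 3: 220 μL + 0.3 mL = 520 μL total → factor 520/220 = 2.3636
Step 4: 0.42 mL + 4650 μL = 5.07 mL total → factor 5.07/0.42 = 12.071
Step 5: 140 μL brought to 1800 μL → factor 1800/140 = 12.857
Step 6: 140 μL brought to 39.3 mL → factor 39300/140 = 280.71
Overall dilution factor = 2.8182 × 25 × 2.3636 × 12.071 × 12.857 × 280.71 = 7.2553 × 10^6
Final = 3.00 mM / 7.2553 × 10^6 = 4.135 × 10^-7 mM = 0.413 nM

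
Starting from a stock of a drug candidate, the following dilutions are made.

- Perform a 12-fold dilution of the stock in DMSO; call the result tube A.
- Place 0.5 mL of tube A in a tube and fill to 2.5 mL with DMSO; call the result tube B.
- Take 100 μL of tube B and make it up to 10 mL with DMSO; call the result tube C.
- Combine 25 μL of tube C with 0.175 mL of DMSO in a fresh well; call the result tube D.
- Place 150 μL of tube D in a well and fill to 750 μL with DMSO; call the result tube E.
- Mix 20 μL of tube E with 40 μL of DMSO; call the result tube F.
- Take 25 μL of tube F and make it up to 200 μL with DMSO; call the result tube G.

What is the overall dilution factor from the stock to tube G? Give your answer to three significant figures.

5.76 × 10^6

Step 1: 12-fold → factor 12
Step 2: 0.5 mL brought to 2.5 mL → factor 2.5/0.5 = 5
Step 3: 100 μL brought to 10 mL → factor 10000/100 = 100
Step 4: 25 μL + 0.175 mL = 200 μL total → factor 200/25 = 8
Step 5: 150 μL brought to 750 μL → factor 750/150 = 5
Step 6: 20 μL + 40 μL = 60 μL total → factor 60/20 = 3
Step 7: 25 μL brought to 200 μL → factor 200/25 = 8
Overall dilution factor = 12 × 5 × 100 × 8 × 5 × 3 × 8 = 5.76 × 10^6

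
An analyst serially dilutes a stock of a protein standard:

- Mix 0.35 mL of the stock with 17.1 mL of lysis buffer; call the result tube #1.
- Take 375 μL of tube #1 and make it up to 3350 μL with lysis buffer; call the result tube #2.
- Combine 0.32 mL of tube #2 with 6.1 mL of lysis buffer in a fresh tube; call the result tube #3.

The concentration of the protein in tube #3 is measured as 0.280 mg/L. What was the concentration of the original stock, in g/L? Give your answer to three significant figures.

Step 1: 0.35 mL + 17.1 mL = 17.45 mL total → factor 17.45/0.35 = 49.857
Step 2: 375 μL brought to 3350 μL → factor 3350/375 = 8.9333
Step 3: 0.32 mL + 6.1 mL = 6.42 mL total → factor 6.42/0.32 = 20.062
Overall dilution factor = 49.857 × 8.9333 × 20.062 = 8935.6
Stock = 0.280 mg/L × 8935.6 = 2502 mg/L = 2.50 g/L

2.50 g/L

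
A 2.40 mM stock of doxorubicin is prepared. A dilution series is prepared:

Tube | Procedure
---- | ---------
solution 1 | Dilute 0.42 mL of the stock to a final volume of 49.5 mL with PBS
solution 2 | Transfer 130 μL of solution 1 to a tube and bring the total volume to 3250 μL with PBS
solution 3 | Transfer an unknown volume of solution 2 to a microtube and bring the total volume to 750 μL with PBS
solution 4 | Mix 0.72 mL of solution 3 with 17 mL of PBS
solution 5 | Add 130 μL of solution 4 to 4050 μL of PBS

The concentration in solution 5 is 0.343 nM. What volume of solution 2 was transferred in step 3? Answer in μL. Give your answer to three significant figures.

250 μL

Step 1: 0.42 mL brought to 49.5 mL → factor 49.5/0.42 = 117.86
Step 2: 130 μL brought to 3250 μL → factor 3250/130 = 25
Step 3: v brought to 750 μL → factor = 750 μL/v
Step 4: 0.72 mL + 17 mL = 17.72 mL total → factor 17.72/0.72 = 24.611
Step 5: 130 μL + 4050 μL = 4180 μL total → factor 4180/130 = 32.154
Product of known-step factors = 2.3316 × 10^6
Overall factor = 2.40 mM / (0.343 nM) = 6.9971 × 10^6
Step-3 factor = 6.9971 × 10^6 / 2.3316 × 10^6 = 3.0009
v = 750 μL / 3.0009 = 250 μL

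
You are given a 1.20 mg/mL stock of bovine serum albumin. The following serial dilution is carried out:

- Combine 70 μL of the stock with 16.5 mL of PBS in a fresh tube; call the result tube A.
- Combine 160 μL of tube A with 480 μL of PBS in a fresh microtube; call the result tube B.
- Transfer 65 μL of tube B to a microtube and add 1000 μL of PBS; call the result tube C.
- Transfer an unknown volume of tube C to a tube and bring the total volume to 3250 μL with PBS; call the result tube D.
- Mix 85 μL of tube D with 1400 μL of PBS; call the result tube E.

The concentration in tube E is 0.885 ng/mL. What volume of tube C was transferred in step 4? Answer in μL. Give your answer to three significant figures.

Step 1: 70 μL + 16.5 mL = 16570 μL total → factor 16570/70 = 236.71
Step 2: 160 μL + 480 μL = 640 μL total → factor 640/160 = 4
Step 3: 65 μL + 1000 μL = 1065 μL total → factor 1065/65 = 16.385
Step 4: v brought to 3250 μL → factor = 3250 μL/v
Step 5: 85 μL + 1400 μL = 1485 μL total → factor 1485/85 = 17.471
Product of known-step factors = 2.7104 × 10^5
Overall factor = 1.20 mg/mL / (0.885 ng/mL) = 1.3559 × 10^6
Step-4 factor = 1.3559 × 10^6 / 2.7104 × 10^5 = 5.0028
v = 3250 μL / 5.0028 = 650 μL

650 μL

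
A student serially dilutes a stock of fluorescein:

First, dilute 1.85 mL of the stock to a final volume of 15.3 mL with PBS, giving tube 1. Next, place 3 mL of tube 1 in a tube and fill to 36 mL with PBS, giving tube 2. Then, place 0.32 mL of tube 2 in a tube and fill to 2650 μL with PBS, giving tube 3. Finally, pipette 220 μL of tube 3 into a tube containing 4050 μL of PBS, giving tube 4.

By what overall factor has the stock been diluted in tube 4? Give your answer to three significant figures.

Step 1: 1.85 mL brought to 15.3 mL → factor 15.3/1.85 = 8.2703
Step 2: 3 mL brought to 36 mL → factor 36/3 = 12
Step 3: 0.32 mL brought to 2650 μL → factor 2.65/0.32 = 8.2812
Step 4: 220 μL + 4050 μL = 4270 μL total → factor 4270/220 = 19.409
Overall dilution factor = 8.2703 × 12 × 8.2812 × 19.409 = 15952

1.60 × 10^4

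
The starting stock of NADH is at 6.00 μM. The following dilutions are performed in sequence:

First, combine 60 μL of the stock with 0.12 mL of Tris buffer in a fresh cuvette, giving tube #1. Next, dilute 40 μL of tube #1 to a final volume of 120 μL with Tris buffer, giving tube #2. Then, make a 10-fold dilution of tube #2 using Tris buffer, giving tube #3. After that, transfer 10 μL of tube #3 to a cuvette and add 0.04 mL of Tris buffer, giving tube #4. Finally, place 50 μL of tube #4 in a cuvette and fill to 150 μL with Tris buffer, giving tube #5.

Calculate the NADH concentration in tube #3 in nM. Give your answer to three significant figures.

66.7 nM

Step 1: 60 μL + 0.12 mL = 180 μL total → factor 180/60 = 3
Step 2: 40 μL brought to 120 μL → factor 120/40 = 3
Step 3: 10-fold → factor 10
Dilution factor through tube #3 = 3 × 3 × 10 = 90
[tube #3] = 6.00 μM / 90 = 0.06667 μM = 66.7 nM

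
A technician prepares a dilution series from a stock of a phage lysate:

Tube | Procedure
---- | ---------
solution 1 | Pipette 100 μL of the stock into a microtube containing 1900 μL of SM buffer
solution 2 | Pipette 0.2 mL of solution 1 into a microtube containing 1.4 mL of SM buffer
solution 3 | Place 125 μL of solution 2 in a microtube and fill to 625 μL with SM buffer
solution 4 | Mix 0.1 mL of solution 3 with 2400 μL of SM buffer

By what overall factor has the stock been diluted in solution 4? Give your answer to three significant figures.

Step 1: 100 μL + 1900 μL = 2000 μL total → factor 2000/100 = 20
Step 2: 0.2 mL + 1.4 mL = 1.6 mL total → factor 1.6/0.2 = 8
Step 3: 125 μL brought to 625 μL → factor 625/125 = 5
Step 4: 0.1 mL + 2400 μL = 2.5 mL total → factor 2.5/0.1 = 25
Overall dilution factor = 20 × 8 × 5 × 25 = 20000

2.00 × 10^4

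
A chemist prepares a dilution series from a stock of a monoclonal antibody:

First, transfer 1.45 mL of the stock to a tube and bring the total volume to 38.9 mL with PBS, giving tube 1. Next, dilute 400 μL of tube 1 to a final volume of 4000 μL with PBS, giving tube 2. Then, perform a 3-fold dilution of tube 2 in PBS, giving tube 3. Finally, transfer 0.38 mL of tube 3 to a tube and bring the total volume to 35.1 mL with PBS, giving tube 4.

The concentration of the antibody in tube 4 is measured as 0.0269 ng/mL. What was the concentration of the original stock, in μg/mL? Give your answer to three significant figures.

Step 1: 1.45 mL brought to 38.9 mL → factor 38.9/1.45 = 26.828
Step 2: 400 μL brought to 4000 μL → factor 4000/400 = 10
Step 3: 3-fold → factor 3
Step 4: 0.38 mL brought to 35.1 mL → factor 35.1/0.38 = 92.368
Overall dilution factor = 26.828 × 10 × 3 × 92.368 = 74341
Stock = 0.0269 ng/mL × 74341 = 2000 ng/mL = 2.00 μg/mL

2.00 μg/mL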